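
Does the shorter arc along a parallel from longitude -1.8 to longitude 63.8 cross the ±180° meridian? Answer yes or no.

Signed shortest Δλ = ((63.8 − -1.8 + 180) mod 360) − 180 = 65.6°.
Going east by 65.6° from -1.8° reaches +63.8° without touching 180°.

No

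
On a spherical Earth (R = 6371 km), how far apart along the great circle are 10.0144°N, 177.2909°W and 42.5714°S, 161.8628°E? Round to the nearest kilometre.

Δλ = 161.8628 − -177.2909 = 339.1537°; wrapped into (−180°, 180°]: -20.8463°.
Δφ = -42.5714 − 10.0144 = -52.5858°.
a = sin²(Δφ/2) + cos φ₁ · cos φ₂ · sin²(Δλ/2) = 0.219950.
c = 2·atan2(√a, √(1−a)) = 0.97629 rad → d = 6371·c ≈ 6219.95 km.

6220 km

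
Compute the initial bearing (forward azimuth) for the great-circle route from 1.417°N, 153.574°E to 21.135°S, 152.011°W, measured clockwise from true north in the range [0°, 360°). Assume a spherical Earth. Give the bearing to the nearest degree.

Δλ = -152.011 − 153.574 = -305.585°; wrapped into (−180°, 180°]: 54.415°.
θ = atan2( sin Δλ · cos φ₂ , cos φ₁ · sin φ₂ − sin φ₁ · cos φ₂ · cos Δλ )
  = atan2(0.75855, -0.37388) = 116.238° → normalised to [0°, 360°): 116.238°.

116°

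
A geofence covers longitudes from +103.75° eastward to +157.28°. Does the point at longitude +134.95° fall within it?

Yes

Band width going east from +103.75° to +157.28°: ((157.28 − 103.75) mod 360) = 53.53°.
Offset of +134.95° east of the west edge: ((134.95 − 103.75) mod 360) = 31.20°.
31.20° ≤ 53.53° ⇒ inside.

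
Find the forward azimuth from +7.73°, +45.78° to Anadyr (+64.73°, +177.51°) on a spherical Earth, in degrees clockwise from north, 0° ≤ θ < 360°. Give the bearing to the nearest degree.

Δλ = 177.51 − 45.78 = 131.73°.
θ = atan2( sin Δλ · cos φ₂ , cos φ₁ · sin φ₂ − sin φ₁ · cos φ₂ · cos Δλ )
  = atan2(0.31858, 0.93431) = 18.828° → normalised to [0°, 360°): 18.828°.

19°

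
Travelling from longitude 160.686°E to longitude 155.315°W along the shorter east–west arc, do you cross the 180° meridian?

Naïve |-155.315 − 160.686| = 316.001° > 180°, so the shorter arc goes the other way round — across 180°.
Signed shortest Δλ = ((-155.315 − 160.686 + 180) mod 360) − 180 = 43.999°.
Going east by 43.999° from +160.686° passes through 180° before reaching -155.315°.

Yes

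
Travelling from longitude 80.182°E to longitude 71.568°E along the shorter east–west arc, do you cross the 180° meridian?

Signed shortest Δλ = ((71.568 − 80.182 + 180) mod 360) − 180 = -8.614°.
Going west by 8.614° from +80.182° reaches +71.568° without touching 180°.

No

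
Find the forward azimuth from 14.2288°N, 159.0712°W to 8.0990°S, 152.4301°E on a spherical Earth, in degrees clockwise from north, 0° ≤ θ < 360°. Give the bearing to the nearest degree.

Δλ = 152.4301 − -159.0712 = 311.5013°; wrapped into (−180°, 180°]: -48.4987°.
θ = atan2( sin Δλ · cos φ₂ , cos φ₁ · sin φ₂ − sin φ₁ · cos φ₂ · cos Δλ )
  = atan2(-0.74147, -0.29781) = -111.883° → normalised to [0°, 360°): 248.117°.

248°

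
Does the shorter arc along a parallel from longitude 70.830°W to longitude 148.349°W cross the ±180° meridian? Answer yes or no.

Signed shortest Δλ = ((-148.349 − -70.830 + 180) mod 360) − 180 = -77.519°.
Going west by 77.519° from -70.830° reaches -148.349° without touching 180°.

No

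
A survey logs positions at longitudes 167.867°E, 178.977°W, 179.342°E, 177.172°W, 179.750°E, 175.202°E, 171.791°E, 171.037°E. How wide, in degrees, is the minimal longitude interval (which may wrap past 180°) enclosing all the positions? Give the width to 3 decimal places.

14.961°

Sort the longitudes: -178.977°, -177.172°, +167.867°, +171.037°, +171.791°, +175.202°, +179.342°, +179.750°.
Eastward gaps between consecutive values (wrapping around): 1.805°, 345.039°, 3.170°, 0.754°, 3.411°, 4.140°, 0.408°, 1.273°.
Largest gap = 345.039° ⇒ minimal covering band is its complement: 360° − 345.039° = 14.961°.
Band runs from +167.867° eastward to -177.172°, crossing the antimeridian.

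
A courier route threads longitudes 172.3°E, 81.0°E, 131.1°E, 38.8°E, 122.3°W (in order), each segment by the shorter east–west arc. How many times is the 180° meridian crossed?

0

Leg 1: +172.3° → +81.0°, shortest Δλ = -91.3° (west) — does not cross 180°.
Leg 2: +81.0° → +131.1°, shortest Δλ = 50.1° (east) — does not cross 180°.
Leg 3: +131.1° → +38.8°, shortest Δλ = -92.3° (west) — does not cross 180°.
Leg 4: +38.8° → -122.3°, shortest Δλ = -161.1° (west) — does not cross 180°.
Total crossings: 0.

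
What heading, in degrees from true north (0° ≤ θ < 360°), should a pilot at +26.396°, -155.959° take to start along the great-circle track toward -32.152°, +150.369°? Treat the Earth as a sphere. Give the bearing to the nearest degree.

224°

Δλ = 150.369 − -155.959 = 306.328°; wrapped into (−180°, 180°]: -53.672°.
θ = atan2( sin Δλ · cos φ₂ , cos φ₁ · sin φ₂ − sin φ₁ · cos φ₂ · cos Δλ )
  = atan2(-0.68209, -0.69966) = -135.729° → normalised to [0°, 360°): 224.271°.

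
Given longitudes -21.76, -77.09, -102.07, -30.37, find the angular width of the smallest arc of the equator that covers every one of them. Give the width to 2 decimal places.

Sort the longitudes: -102.07°, -77.09°, -30.37°, -21.76°.
Eastward gaps between consecutive values (wrapping around): 24.98°, 46.72°, 8.61°, 279.69°.
Largest gap = 279.69° ⇒ minimal covering band is its complement: 360° − 279.69° = 80.31°.
Band runs from -102.07° eastward to -21.76°.

80.31°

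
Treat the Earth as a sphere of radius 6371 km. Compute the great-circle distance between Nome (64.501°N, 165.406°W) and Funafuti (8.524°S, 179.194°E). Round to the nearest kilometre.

8222 km

Δλ = 179.194 − -165.406 = 344.600°; wrapped into (−180°, 180°]: -15.400°.
Δφ = -8.524 − 64.501 = -73.025°.
a = sin²(Δφ/2) + cos φ₁ · cos φ₂ · sin²(Δλ/2) = 0.361666.
c = 2·atan2(√a, √(1−a)) = 1.29047 rad → d = 6371·c ≈ 8221.59 km.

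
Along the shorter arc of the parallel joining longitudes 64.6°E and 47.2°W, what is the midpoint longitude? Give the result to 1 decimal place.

Signed shortest Δλ from +64.6° to -47.2° is -111.8°.
Midpoint longitude = +64.6° + (-111.8°)/2 = +64.6° − 55.9° = +8.7°.

8.7°E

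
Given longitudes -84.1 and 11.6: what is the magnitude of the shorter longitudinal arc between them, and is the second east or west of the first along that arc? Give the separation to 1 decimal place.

95.7° east

Raw difference: 11.6 − -84.1 = 95.7°.
Normalise into (−180°, 180°]: 95.7° stays 95.7°.
Positive ⇒ the second point lies to the east; separation 95.7°.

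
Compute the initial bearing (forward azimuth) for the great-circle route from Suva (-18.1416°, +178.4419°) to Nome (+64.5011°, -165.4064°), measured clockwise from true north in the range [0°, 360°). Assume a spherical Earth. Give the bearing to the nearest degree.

Δλ = -165.4064 − 178.4419 = -343.8483°; wrapped into (−180°, 180°]: 16.1517°.
θ = atan2( sin Δλ · cos φ₂ , cos φ₁ · sin φ₂ − sin φ₁ · cos φ₂ · cos Δλ )
  = atan2(0.11976, 0.98648) = 6.922° → normalised to [0°, 360°): 6.922°.

7°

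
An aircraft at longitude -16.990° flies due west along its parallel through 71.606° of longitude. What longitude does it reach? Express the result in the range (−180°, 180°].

-88.596°

Start at -16.990°; shift −71.606° → -88.596°.
-88.596° already lies in (−180°, 180°].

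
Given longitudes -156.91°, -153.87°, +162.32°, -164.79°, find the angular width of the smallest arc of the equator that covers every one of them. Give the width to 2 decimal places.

43.81°

Sort the longitudes: -164.79°, -156.91°, -153.87°, +162.32°.
Eastward gaps between consecutive values (wrapping around): 7.88°, 3.04°, 316.19°, 32.89°.
Largest gap = 316.19° ⇒ minimal covering band is its complement: 360° − 316.19° = 43.81°.
Band runs from +162.32° eastward to -153.87°, crossing the antimeridian.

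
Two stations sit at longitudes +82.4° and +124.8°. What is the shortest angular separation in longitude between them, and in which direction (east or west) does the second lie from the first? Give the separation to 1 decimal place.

42.4° east

Raw difference: 124.8 − 82.4 = 42.4°.
Normalise into (−180°, 180°]: 42.4° stays 42.4°.
Positive ⇒ the second point lies to the east; separation 42.4°.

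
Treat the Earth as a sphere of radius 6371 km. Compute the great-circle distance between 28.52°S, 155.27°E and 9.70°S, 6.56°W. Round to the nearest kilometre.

Δλ = -6.56 − 155.27 = -161.83°.
Δφ = -9.70 − -28.52 = 18.82°.
a = sin²(Δφ/2) + cos φ₁ · cos φ₂ · sin²(Δλ/2) = 0.871227.
c = 2·atan2(√a, √(1−a)) = 2.40752 rad → d = 6371·c ≈ 15338.32 km.

15338 km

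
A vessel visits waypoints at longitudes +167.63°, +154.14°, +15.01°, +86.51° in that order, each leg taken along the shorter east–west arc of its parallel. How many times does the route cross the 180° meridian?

Leg 1: +167.63° → +154.14°, shortest Δλ = -13.49° (west) — does not cross 180°.
Leg 2: +154.14° → +15.01°, shortest Δλ = -139.13° (west) — does not cross 180°.
Leg 3: +15.01° → +86.51°, shortest Δλ = 71.5° (east) — does not cross 180°.
Total crossings: 0.

0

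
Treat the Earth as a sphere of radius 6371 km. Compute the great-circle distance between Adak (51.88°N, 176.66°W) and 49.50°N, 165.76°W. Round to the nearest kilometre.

Δλ = -165.76 − -176.66 = 10.90°.
Δφ = 49.50 − 51.88 = -2.38°.
a = sin²(Δφ/2) + cos φ₁ · cos φ₂ · sin²(Δλ/2) = 0.004048.
c = 2·atan2(√a, √(1−a)) = 0.12733 rad → d = 6371·c ≈ 811.22 km.

811 km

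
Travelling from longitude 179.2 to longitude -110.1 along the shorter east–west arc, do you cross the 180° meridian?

Yes

Naïve |-110.1 − 179.2| = 289.3° > 180°, so the shorter arc goes the other way round — across 180°.
Signed shortest Δλ = ((-110.1 − 179.2 + 180) mod 360) − 180 = 70.7°.
Going east by 70.7° from +179.2° passes through 180° before reaching -110.1°.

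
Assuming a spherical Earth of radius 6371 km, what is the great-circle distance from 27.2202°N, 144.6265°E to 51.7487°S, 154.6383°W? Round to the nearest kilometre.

Δλ = -154.6383 − 144.6265 = -299.2648°; wrapped into (−180°, 180°]: 60.7352°.
Δφ = -51.7487 − 27.2202 = -78.9689°.
a = sin²(Δφ/2) + cos φ₁ · cos φ₂ · sin²(Δλ/2) = 0.545036.
c = 2·atan2(√a, √(1−a)) = 1.66099 rad → d = 6371·c ≈ 10582.18 km.

10582 km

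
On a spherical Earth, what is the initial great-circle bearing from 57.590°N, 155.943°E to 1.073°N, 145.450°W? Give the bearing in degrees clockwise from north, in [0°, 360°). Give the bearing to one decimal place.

Δλ = -145.450 − 155.943 = -301.393°; wrapped into (−180°, 180°]: 58.607°.
θ = atan2( sin Δλ · cos φ₂ , cos φ₁ · sin φ₂ − sin φ₁ · cos φ₂ · cos Δλ )
  = atan2(0.85346, -0.42965) = 116.722° → normalised to [0°, 360°): 116.722°.

116.7°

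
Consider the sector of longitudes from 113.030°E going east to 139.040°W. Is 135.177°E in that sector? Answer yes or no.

Band width going east from +113.030° to -139.040°: ((-139.040 − 113.030) mod 360) = 107.930°.
Offset of +135.177° east of the west edge: ((135.177 − 113.030) mod 360) = 22.147°.
22.147° ≤ 107.930° ⇒ inside.

Yes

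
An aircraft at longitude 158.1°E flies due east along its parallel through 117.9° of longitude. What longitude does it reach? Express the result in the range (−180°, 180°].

Start at +158.1°; shift +117.9° → +276.0°.
+276.0° lies outside (−180°, 180°]; subtract 360° → -84.0°.

84.0°W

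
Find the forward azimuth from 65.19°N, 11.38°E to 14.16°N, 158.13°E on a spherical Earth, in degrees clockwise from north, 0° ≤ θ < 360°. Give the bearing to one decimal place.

Δλ = 158.13 − 11.38 = 146.75°.
θ = atan2( sin Δλ · cos φ₂ , cos φ₁ · sin φ₂ − sin φ₁ · cos φ₂ · cos Δλ )
  = atan2(0.53163, 0.83869) = 32.370° → normalised to [0°, 360°): 32.370°.

32.4°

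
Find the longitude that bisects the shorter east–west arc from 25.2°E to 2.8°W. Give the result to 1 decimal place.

11.2°E

Signed shortest Δλ from +25.2° to -2.8° is -28.0°.
Midpoint longitude = +25.2° + (-28.0°)/2 = +25.2° − 14.0° = +11.2°.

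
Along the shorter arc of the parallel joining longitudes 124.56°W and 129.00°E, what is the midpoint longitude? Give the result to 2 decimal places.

177.78°W

Signed shortest Δλ from -124.56° to +129.00° is -106.44°.
Midpoint longitude = -124.56° + (-106.44°)/2 = -124.56° − 53.22° = -177.78°.
(The naïve average (-124.56 + +129.00)/2 = 2.22° is on the wrong side of the globe.)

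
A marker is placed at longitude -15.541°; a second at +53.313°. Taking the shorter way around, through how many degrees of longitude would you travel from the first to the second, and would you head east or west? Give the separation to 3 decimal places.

Raw difference: 53.313 − -15.541 = 68.854°.
Normalise into (−180°, 180°]: 68.854° stays 68.854°.
Positive ⇒ the second point lies to the east; separation 68.854°.

68.854° east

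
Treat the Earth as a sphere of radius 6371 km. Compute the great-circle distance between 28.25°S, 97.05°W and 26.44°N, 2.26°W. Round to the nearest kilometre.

11793 km

Δλ = -2.26 − -97.05 = 94.79°.
Δφ = 26.44 − -28.25 = 54.69°.
a = sin²(Δφ/2) + cos φ₁ · cos φ₂ · sin²(Δλ/2) = 0.638307.
c = 2·atan2(√a, √(1−a)) = 1.85107 rad → d = 6371·c ≈ 11793.14 km.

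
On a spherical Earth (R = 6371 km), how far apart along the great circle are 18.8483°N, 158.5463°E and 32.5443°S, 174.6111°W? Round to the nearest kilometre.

6388 km

Δλ = -174.6111 − 158.5463 = -333.1574°; wrapped into (−180°, 180°]: 26.8426°.
Δφ = -32.5443 − 18.8483 = -51.3926°.
a = sin²(Δφ/2) + cos φ₁ · cos φ₂ · sin²(Δλ/2) = 0.230990.
c = 2·atan2(√a, √(1−a)) = 1.00271 rad → d = 6371·c ≈ 6388.26 km.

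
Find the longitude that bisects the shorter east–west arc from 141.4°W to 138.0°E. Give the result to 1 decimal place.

Signed shortest Δλ from -141.4° to +138.0° is -80.6°.
Midpoint longitude = -141.4° + (-80.6°)/2 = -141.4° − 40.3° = -181.7°.
Normalise into (−180°, 180°]: +178.3°.
(The naïve average (-141.4 + +138.0)/2 = -1.7° is on the wrong side of the globe.)

178.3°E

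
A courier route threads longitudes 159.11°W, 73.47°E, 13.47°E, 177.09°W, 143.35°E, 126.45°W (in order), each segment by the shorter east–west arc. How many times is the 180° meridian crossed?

Leg 1: -159.11° → +73.47°, shortest Δλ = -127.42° (west) — crosses 180°.
Leg 2: +73.47° → +13.47°, shortest Δλ = -60.0° (west) — does not cross 180°.
Leg 3: +13.47° → -177.09°, shortest Δλ = 169.44° (east) — crosses 180°.
Leg 4: -177.09° → +143.35°, shortest Δλ = -39.56° (west) — crosses 180°.
Leg 5: +143.35° → -126.45°, shortest Δλ = 90.2° (east) — crosses 180°.
Total crossings: 4.

4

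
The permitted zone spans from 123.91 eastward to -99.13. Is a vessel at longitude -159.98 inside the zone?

Band width going east from +123.91° to -99.13°: ((-99.13 − 123.91) mod 360) = 136.96°.
Offset of -159.98° east of the west edge: ((-159.98 − 123.91) mod 360) = 76.11°.
76.11° ≤ 136.96° ⇒ inside.

Yes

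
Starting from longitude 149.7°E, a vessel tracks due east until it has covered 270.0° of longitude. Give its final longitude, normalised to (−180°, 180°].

Start at +149.7°; shift +270.0° → +419.7°.
+419.7° lies outside (−180°, 180°]; subtract 360° → +59.7°.

59.7°E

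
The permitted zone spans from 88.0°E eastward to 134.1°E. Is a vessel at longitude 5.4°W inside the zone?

No

Band width going east from +88.0° to +134.1°: ((134.1 − 88.0) mod 360) = 46.1°.
Offset of -5.4° east of the west edge: ((-5.4 − 88.0) mod 360) = 266.6°.
266.6° > 46.1° ⇒ outside.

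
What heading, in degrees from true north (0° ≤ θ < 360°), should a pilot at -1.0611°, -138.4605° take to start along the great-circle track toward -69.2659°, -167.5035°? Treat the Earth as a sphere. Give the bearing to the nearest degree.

Δλ = -167.5035 − -138.4605 = -29.0430°.
θ = atan2( sin Δλ · cos φ₂ , cos φ₁ · sin φ₂ − sin φ₁ · cos φ₂ · cos Δλ )
  = atan2(-0.17187, -0.92934) = -169.522° → normalised to [0°, 360°): 190.478°.

190°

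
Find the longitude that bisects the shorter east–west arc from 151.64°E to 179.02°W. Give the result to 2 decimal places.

166.31°E

Signed shortest Δλ from +151.64° to -179.02° is +29.34°.
Midpoint longitude = +151.64° + (+29.34°)/2 = +151.64° + 14.67° = +166.31°.
(The naïve average (+151.64 + -179.02)/2 = -13.69° is on the wrong side of the globe.)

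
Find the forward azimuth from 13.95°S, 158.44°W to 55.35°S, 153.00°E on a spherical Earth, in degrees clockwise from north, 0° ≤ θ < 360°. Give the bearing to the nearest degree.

211°

Δλ = 153.00 − -158.44 = 311.44°; wrapped into (−180°, 180°]: -48.56°.
θ = atan2( sin Δλ · cos φ₂ , cos φ₁ · sin φ₂ − sin φ₁ · cos φ₂ · cos Δλ )
  = atan2(-0.42622, -0.70766) = -148.940° → normalised to [0°, 360°): 211.060°.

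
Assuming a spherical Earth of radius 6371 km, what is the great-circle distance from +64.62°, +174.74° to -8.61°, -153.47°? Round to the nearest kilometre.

Δλ = -153.47 − 174.74 = -328.21°; wrapped into (−180°, 180°]: 31.79°.
Δφ = -8.61 − 64.62 = -73.23°.
a = sin²(Δφ/2) + cos φ₁ · cos φ₂ · sin²(Δλ/2) = 0.387522.
c = 2·atan2(√a, √(1−a)) = 1.34390 rad → d = 6371·c ≈ 8561.98 km.

8562 km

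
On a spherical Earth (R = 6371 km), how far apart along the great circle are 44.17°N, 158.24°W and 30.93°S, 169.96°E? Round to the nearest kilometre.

Δλ = 169.96 − -158.24 = 328.20°; wrapped into (−180°, 180°]: -31.80°.
Δφ = -30.93 − 44.17 = -75.10°.
a = sin²(Δφ/2) + cos φ₁ · cos φ₂ · sin²(Δλ/2) = 0.417612.
c = 2·atan2(√a, √(1−a)) = 1.40527 rad → d = 6371·c ≈ 8952.95 km.

8953 km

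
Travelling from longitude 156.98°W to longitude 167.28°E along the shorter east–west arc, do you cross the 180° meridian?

Yes

Naïve |167.28 − -156.98| = 324.26° > 180°, so the shorter arc goes the other way round — across 180°.
Signed shortest Δλ = ((167.28 − -156.98 + 180) mod 360) − 180 = -35.74°.
Going west by 35.74° from -156.98° passes through 180° before reaching +167.28°.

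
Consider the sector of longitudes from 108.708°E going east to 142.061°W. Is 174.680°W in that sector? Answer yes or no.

Yes

Band width going east from +108.708° to -142.061°: ((-142.061 − 108.708) mod 360) = 109.231°.
Offset of -174.680° east of the west edge: ((-174.680 − 108.708) mod 360) = 76.612°.
76.612° ≤ 109.231° ⇒ inside.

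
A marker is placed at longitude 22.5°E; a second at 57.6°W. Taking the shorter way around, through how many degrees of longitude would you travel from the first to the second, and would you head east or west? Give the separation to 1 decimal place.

80.1° west

Raw difference: -57.6 − 22.5 = -80.1°.
Normalise into (−180°, 180°]: -80.1° stays -80.1°.
Negative ⇒ the second point lies to the west; separation 80.1°.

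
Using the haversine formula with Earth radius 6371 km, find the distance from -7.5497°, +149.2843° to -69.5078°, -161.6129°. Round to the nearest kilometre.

Δλ = -161.6129 − 149.2843 = -310.8972°; wrapped into (−180°, 180°]: 49.1028°.
Δφ = -69.5078 − -7.5497 = -61.9581°.
a = sin²(Δφ/2) + cos φ₁ · cos φ₂ · sin²(Δλ/2) = 0.324858.
c = 2·atan2(√a, √(1−a)) = 1.21292 rad → d = 6371·c ≈ 7727.53 km.

7728 km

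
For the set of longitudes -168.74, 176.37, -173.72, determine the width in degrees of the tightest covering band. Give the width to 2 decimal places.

Sort the longitudes: -173.72°, -168.74°, +176.37°.
Eastward gaps between consecutive values (wrapping around): 4.98°, 345.11°, 9.91°.
Largest gap = 345.11° ⇒ minimal covering band is its complement: 360° − 345.11° = 14.89°.
Band runs from +176.37° eastward to -168.74°, crossing the antimeridian.

14.89°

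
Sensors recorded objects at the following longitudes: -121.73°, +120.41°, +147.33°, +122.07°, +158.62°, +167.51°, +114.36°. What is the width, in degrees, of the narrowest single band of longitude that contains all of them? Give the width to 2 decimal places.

123.91°

Sort the longitudes: -121.73°, +114.36°, +120.41°, +122.07°, +147.33°, +158.62°, +167.51°.
Eastward gaps between consecutive values (wrapping around): 236.09°, 6.05°, 1.66°, 25.26°, 11.29°, 8.89°, 70.76°.
Largest gap = 236.09° ⇒ minimal covering band is its complement: 360° − 236.09° = 123.91°.
Band runs from +114.36° eastward to -121.73°, crossing the antimeridian.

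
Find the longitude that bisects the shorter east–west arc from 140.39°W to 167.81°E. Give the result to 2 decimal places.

Signed shortest Δλ from -140.39° to +167.81° is -51.80°.
Midpoint longitude = -140.39° + (-51.80°)/2 = -140.39° − 25.90° = -166.29°.
(The naïve average (-140.39 + +167.81)/2 = 13.71° is on the wrong side of the globe.)

166.29°W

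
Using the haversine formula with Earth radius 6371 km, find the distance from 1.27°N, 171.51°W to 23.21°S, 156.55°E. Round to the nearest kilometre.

Δλ = 156.55 − -171.51 = 328.06°; wrapped into (−180°, 180°]: -31.94°.
Δφ = -23.21 − 1.27 = -24.48°.
a = sin²(Δφ/2) + cos φ₁ · cos φ₂ · sin²(Δλ/2) = 0.114502.
c = 2·atan2(√a, √(1−a)) = 0.69039 rad → d = 6371·c ≈ 4398.49 km.

4398 km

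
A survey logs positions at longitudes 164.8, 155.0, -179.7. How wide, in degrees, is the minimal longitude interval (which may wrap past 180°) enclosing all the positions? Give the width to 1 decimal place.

Sort the longitudes: -179.7°, +155.0°, +164.8°.
Eastward gaps between consecutive values (wrapping around): 334.7°, 9.8°, 15.5°.
Largest gap = 334.7° ⇒ minimal covering band is its complement: 360° − 334.7° = 25.3°.
Band runs from +155.0° eastward to -179.7°, crossing the antimeridian.

25.3°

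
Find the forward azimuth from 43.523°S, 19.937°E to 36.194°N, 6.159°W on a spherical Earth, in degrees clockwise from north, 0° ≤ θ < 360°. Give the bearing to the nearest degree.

339°

Δλ = -6.159 − 19.937 = -26.096°.
θ = atan2( sin Δλ · cos φ₂ , cos φ₁ · sin φ₂ − sin φ₁ · cos φ₂ · cos Δλ )
  = atan2(-0.35499, 0.92728) = -20.948° → normalised to [0°, 360°): 339.052°.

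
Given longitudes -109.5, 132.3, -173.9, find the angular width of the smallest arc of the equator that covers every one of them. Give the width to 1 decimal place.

Sort the longitudes: -173.9°, -109.5°, +132.3°.
Eastward gaps between consecutive values (wrapping around): 64.4°, 241.8°, 53.8°.
Largest gap = 241.8° ⇒ minimal covering band is its complement: 360° − 241.8° = 118.2°.
Band runs from +132.3° eastward to -109.5°, crossing the antimeridian.

118.2°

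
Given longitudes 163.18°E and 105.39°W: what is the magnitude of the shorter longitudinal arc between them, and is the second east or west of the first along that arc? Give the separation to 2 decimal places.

91.43° east

Raw difference: -105.39 − 163.18 = -268.57°.
Normalise into (−180°, 180°]: -268.57° + 360° = 91.43°.
Positive ⇒ the second point lies to the east; separation 91.43°.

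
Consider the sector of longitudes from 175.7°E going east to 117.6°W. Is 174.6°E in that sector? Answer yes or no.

No

Band width going east from +175.7° to -117.6°: ((-117.6 − 175.7) mod 360) = 66.7°.
Offset of +174.6° east of the west edge: ((174.6 − 175.7) mod 360) = 358.9°.
358.9° > 66.7° ⇒ outside.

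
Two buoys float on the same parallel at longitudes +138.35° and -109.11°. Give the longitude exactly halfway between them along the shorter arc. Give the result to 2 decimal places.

-165.38°

Signed shortest Δλ from +138.35° to -109.11° is +112.54°.
Midpoint longitude = +138.35° + (+112.54°)/2 = +138.35° + 56.27° = +194.62°.
Normalise into (−180°, 180°]: -165.38°.
(The naïve average (+138.35 + -109.11)/2 = 14.62° is on the wrong side of the globe.)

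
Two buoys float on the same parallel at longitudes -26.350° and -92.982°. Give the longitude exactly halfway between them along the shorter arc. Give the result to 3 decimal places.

Signed shortest Δλ from -26.350° to -92.982° is -66.632°.
Midpoint longitude = -26.350° + (-66.632°)/2 = -26.350° − 33.316° = -59.666°.

-59.666°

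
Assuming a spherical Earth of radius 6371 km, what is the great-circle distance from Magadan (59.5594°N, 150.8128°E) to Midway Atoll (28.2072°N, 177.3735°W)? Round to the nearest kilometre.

4237 km

Δλ = -177.3735 − 150.8128 = -328.1863°; wrapped into (−180°, 180°]: 31.8137°.
Δφ = 28.2072 − 59.5594 = -31.3522°.
a = sin²(Δφ/2) + cos φ₁ · cos φ₂ · sin²(Δλ/2) = 0.106545.
c = 2·atan2(√a, √(1−a)) = 0.66501 rad → d = 6371·c ≈ 4236.79 km.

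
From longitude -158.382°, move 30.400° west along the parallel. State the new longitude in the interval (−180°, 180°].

Start at -158.382°; shift −30.400° → -188.782°.
-188.782° lies outside (−180°, 180°]; add 360° → +171.218°.

+171.218°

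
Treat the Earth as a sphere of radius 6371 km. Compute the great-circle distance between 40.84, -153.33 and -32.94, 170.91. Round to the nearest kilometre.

Δλ = 170.91 − -153.33 = 324.24°; wrapped into (−180°, 180°]: -35.76°.
Δφ = -32.94 − 40.84 = -73.78°.
a = sin²(Δφ/2) + cos φ₁ · cos φ₂ · sin²(Δλ/2) = 0.420187.
c = 2·atan2(√a, √(1−a)) = 1.41048 rad → d = 6371·c ≈ 8986.19 km.

8986 km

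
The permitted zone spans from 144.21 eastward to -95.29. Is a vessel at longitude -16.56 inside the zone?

Band width going east from +144.21° to -95.29°: ((-95.29 − 144.21) mod 360) = 120.50°.
Offset of -16.56° east of the west edge: ((-16.56 − 144.21) mod 360) = 199.23°.
199.23° > 120.50° ⇒ outside.

No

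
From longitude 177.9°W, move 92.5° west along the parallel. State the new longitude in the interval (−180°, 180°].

89.6°E

Start at -177.9°; shift −92.5° → -270.4°.
-270.4° lies outside (−180°, 180°]; add 360° → +89.6°.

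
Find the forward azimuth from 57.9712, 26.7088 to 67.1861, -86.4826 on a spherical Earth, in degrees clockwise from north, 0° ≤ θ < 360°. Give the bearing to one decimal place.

Δλ = -86.4826 − 26.7088 = -113.1914°.
θ = atan2( sin Δλ · cos φ₂ , cos φ₁ · sin φ₂ − sin φ₁ · cos φ₂ · cos Δλ )
  = atan2(-0.35641, 0.61831) = -29.960° → normalised to [0°, 360°): 330.040°.

330.0°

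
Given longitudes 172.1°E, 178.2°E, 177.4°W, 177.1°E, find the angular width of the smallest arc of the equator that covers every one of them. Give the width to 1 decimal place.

10.5°

Sort the longitudes: -177.4°, +172.1°, +177.1°, +178.2°.
Eastward gaps between consecutive values (wrapping around): 349.5°, 5.0°, 1.1°, 4.4°.
Largest gap = 349.5° ⇒ minimal covering band is its complement: 360° − 349.5° = 10.5°.
Band runs from +172.1° eastward to -177.4°, crossing the antimeridian.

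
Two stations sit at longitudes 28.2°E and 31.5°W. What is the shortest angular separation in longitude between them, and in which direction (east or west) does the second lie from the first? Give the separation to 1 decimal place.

59.7° west

Raw difference: -31.5 − 28.2 = -59.7°.
Normalise into (−180°, 180°]: -59.7° stays -59.7°.
Negative ⇒ the second point lies to the west; separation 59.7°.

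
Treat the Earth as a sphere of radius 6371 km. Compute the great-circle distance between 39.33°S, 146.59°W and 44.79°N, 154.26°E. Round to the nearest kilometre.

11064 km

Δλ = 154.26 − -146.59 = 300.85°; wrapped into (−180°, 180°]: -59.15°.
Δφ = 44.79 − -39.33 = 84.12°.
a = sin²(Δφ/2) + cos φ₁ · cos φ₂ · sin²(Δλ/2) = 0.582505.
c = 2·atan2(√a, √(1−a)) = 1.73656 rad → d = 6371·c ≈ 11063.65 km.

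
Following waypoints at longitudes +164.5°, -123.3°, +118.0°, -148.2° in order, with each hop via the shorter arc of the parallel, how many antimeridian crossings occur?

3

Leg 1: +164.5° → -123.3°, shortest Δλ = 72.2° (east) — crosses 180°.
Leg 2: -123.3° → +118.0°, shortest Δλ = -118.7° (west) — crosses 180°.
Leg 3: +118.0° → -148.2°, shortest Δλ = 93.8° (east) — crosses 180°.
Total crossings: 3.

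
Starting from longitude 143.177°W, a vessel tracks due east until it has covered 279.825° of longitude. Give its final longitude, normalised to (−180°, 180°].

136.648°E

Start at -143.177°; shift +279.825° → +136.648°.
+136.648° already lies in (−180°, 180°].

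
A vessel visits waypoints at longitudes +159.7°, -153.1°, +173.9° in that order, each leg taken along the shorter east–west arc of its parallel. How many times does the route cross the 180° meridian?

Leg 1: +159.7° → -153.1°, shortest Δλ = 47.2° (east) — crosses 180°.
Leg 2: -153.1° → +173.9°, shortest Δλ = -33.0° (west) — crosses 180°.
Total crossings: 2.

2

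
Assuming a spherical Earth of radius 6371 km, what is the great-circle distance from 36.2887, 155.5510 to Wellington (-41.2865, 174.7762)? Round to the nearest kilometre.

Δλ = 174.7762 − 155.5510 = 19.2252°.
Δφ = -41.2865 − 36.2887 = -77.5752°.
a = sin²(Δφ/2) + cos φ₁ · cos φ₂ · sin²(Δλ/2) = 0.409310.
c = 2·atan2(√a, √(1−a)) = 1.38841 rad → d = 6371·c ≈ 8845.54 km.

8846 km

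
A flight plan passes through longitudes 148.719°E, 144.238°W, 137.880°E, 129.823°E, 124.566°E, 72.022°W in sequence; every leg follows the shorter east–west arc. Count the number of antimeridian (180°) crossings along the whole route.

Leg 1: +148.719° → -144.238°, shortest Δλ = 67.043° (east) — crosses 180°.
Leg 2: -144.238° → +137.880°, shortest Δλ = -77.882° (west) — crosses 180°.
Leg 3: +137.880° → +129.823°, shortest Δλ = -8.057° (west) — does not cross 180°.
Leg 4: +129.823° → +124.566°, shortest Δλ = -5.257° (west) — does not cross 180°.
Leg 5: +124.566° → -72.022°, shortest Δλ = 163.412° (east) — crosses 180°.
Total crossings: 3.

3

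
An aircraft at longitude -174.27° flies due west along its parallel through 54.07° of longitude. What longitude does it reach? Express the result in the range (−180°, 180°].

+131.66°

Start at -174.27°; shift −54.07° → -228.34°.
-228.34° lies outside (−180°, 180°]; add 360° → +131.66°.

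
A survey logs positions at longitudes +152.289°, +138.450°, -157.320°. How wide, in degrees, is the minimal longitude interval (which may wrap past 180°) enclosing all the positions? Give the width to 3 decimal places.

64.230°

Sort the longitudes: -157.320°, +138.450°, +152.289°.
Eastward gaps between consecutive values (wrapping around): 295.770°, 13.839°, 50.391°.
Largest gap = 295.770° ⇒ minimal covering band is its complement: 360° − 295.770° = 64.230°.
Band runs from +138.450° eastward to -157.320°, crossing the antimeridian.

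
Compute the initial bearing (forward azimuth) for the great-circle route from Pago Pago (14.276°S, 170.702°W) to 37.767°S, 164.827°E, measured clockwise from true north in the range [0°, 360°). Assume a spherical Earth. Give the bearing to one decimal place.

218.2°

Δλ = 164.827 − -170.702 = 335.529°; wrapped into (−180°, 180°]: -24.471°.
θ = atan2( sin Δλ · cos φ₂ , cos φ₁ · sin φ₂ − sin φ₁ · cos φ₂ · cos Δλ )
  = atan2(-0.32745, -0.41612) = -141.800° → normalised to [0°, 360°): 218.200°.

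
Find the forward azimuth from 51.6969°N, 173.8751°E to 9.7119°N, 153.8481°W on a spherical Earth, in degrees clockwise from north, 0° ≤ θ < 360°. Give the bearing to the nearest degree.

Δλ = -153.8481 − 173.8751 = -327.7232°; wrapped into (−180°, 180°]: 32.2768°.
θ = atan2( sin Δλ · cos φ₂ , cos φ₁ · sin φ₂ − sin φ₁ · cos φ₂ · cos Δλ )
  = atan2(0.52636, -0.54941) = 136.228° → normalised to [0°, 360°): 136.228°.

136°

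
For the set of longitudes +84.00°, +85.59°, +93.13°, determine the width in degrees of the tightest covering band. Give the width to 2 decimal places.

9.13°

Sort the longitudes: +84.00°, +85.59°, +93.13°.
Eastward gaps between consecutive values (wrapping around): 1.59°, 7.54°, 350.87°.
Largest gap = 350.87° ⇒ minimal covering band is its complement: 360° − 350.87° = 9.13°.
Band runs from +84.00° eastward to +93.13°.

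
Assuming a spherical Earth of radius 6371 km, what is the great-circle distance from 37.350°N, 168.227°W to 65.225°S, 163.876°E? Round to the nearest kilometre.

Δλ = 163.876 − -168.227 = 332.103°; wrapped into (−180°, 180°]: -27.897°.
Δφ = -65.225 − 37.350 = -102.575°.
a = sin²(Δφ/2) + cos φ₁ · cos φ₂ · sin²(Δλ/2) = 0.628215.
c = 2·atan2(√a, √(1−a)) = 1.83012 rad → d = 6371·c ≈ 11659.71 km.

11660 km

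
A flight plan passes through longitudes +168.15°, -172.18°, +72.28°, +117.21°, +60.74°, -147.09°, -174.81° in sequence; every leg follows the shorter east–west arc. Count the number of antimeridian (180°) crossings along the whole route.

3

Leg 1: +168.15° → -172.18°, shortest Δλ = 19.67° (east) — crosses 180°.
Leg 2: -172.18° → +72.28°, shortest Δλ = -115.54° (west) — crosses 180°.
Leg 3: +72.28° → +117.21°, shortest Δλ = 44.93° (east) — does not cross 180°.
Leg 4: +117.21° → +60.74°, shortest Δλ = -56.47° (west) — does not cross 180°.
Leg 5: +60.74° → -147.09°, shortest Δλ = 152.17° (east) — crosses 180°.
Leg 6: -147.09° → -174.81°, shortest Δλ = -27.72° (west) — does not cross 180°.
Total crossings: 3.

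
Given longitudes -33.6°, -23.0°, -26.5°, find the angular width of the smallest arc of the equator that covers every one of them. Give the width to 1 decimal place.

10.6°

Sort the longitudes: -33.6°, -26.5°, -23.0°.
Eastward gaps between consecutive values (wrapping around): 7.1°, 3.5°, 349.4°.
Largest gap = 349.4° ⇒ minimal covering band is its complement: 360° − 349.4° = 10.6°.
Band runs from -33.6° eastward to -23.0°.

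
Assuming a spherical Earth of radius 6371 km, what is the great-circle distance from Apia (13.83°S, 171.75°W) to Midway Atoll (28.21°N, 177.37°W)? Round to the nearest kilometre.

4714 km

Δλ = -177.37 − -171.75 = -5.62°.
Δφ = 28.21 − -13.83 = 42.04°.
a = sin²(Δφ/2) + cos φ₁ · cos φ₂ · sin²(Δλ/2) = 0.130718.
c = 2·atan2(√a, √(1−a)) = 0.73986 rad → d = 6371·c ≈ 4713.63 km.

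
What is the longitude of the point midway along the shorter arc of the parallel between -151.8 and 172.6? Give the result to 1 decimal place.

Signed shortest Δλ from -151.8° to +172.6° is -35.6°.
Midpoint longitude = -151.8° + (-35.6°)/2 = -151.8° − 17.8° = -169.6°.
(The naïve average (-151.8 + +172.6)/2 = 10.4° is on the wrong side of the globe.)

-169.6°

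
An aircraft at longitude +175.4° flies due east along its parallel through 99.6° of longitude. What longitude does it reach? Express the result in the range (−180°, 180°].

Start at +175.4°; shift +99.6° → +275.0°.
+275.0° lies outside (−180°, 180°]; subtract 360° → -85.0°.

-85.0°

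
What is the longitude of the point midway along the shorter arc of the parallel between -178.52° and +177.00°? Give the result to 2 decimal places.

+179.24°

Signed shortest Δλ from -178.52° to +177.00° is -4.48°.
Midpoint longitude = -178.52° + (-4.48°)/2 = -178.52° − 2.24° = -180.76°.
Normalise into (−180°, 180°]: +179.24°.
(The naïve average (-178.52 + +177.00)/2 = -0.76° is on the wrong side of the globe.)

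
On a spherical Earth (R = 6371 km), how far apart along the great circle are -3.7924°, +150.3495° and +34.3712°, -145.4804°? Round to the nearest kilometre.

7922 km

Δλ = -145.4804 − 150.3495 = -295.8299°; wrapped into (−180°, 180°]: 64.1701°.
Δφ = 34.3712 − -3.7924 = 38.1636°.
a = sin²(Δφ/2) + cos φ₁ · cos φ₂ · sin²(Δλ/2) = 0.339251.
c = 2·atan2(√a, √(1−a)) = 1.24348 rad → d = 6371·c ≈ 7922.24 km.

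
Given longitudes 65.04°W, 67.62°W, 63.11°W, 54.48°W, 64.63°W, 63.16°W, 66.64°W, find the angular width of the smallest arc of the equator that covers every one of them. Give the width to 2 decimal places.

13.14°

Sort the longitudes: -67.62°, -66.64°, -65.04°, -64.63°, -63.16°, -63.11°, -54.48°.
Eastward gaps between consecutive values (wrapping around): 0.98°, 1.60°, 0.41°, 1.47°, 0.05°, 8.63°, 346.86°.
Largest gap = 346.86° ⇒ minimal covering band is its complement: 360° − 346.86° = 13.14°.
Band runs from -67.62° eastward to -54.48°.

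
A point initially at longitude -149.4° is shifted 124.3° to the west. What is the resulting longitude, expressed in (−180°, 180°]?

Start at -149.4°; shift −124.3° → -273.7°.
-273.7° lies outside (−180°, 180°]; add 360° → +86.3°.

+86.3°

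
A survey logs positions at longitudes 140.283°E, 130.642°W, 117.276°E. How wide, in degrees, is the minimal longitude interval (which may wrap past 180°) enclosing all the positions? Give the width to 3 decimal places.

112.082°

Sort the longitudes: -130.642°, +117.276°, +140.283°.
Eastward gaps between consecutive values (wrapping around): 247.918°, 23.007°, 89.075°.
Largest gap = 247.918° ⇒ minimal covering band is its complement: 360° − 247.918° = 112.082°.
Band runs from +117.276° eastward to -130.642°, crossing the antimeridian.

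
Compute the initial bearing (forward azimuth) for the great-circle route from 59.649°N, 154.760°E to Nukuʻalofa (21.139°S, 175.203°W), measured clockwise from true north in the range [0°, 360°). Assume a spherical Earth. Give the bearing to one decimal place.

Δλ = -175.203 − 154.760 = -329.963°; wrapped into (−180°, 180°]: 30.037°.
θ = atan2( sin Δλ · cos φ₂ , cos φ₁ · sin φ₂ − sin φ₁ · cos φ₂ · cos Δλ )
  = atan2(0.46688, -0.87901) = 152.026° → normalised to [0°, 360°): 152.026°.

152.0°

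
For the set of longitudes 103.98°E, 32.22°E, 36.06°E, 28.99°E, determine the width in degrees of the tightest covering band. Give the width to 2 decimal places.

Sort the longitudes: +28.99°, +32.22°, +36.06°, +103.98°.
Eastward gaps between consecutive values (wrapping around): 3.23°, 3.84°, 67.92°, 285.01°.
Largest gap = 285.01° ⇒ minimal covering band is its complement: 360° − 285.01° = 74.99°.
Band runs from +28.99° eastward to +103.98°.

74.99°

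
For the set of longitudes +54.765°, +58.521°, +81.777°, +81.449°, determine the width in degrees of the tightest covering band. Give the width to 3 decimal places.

27.012°

Sort the longitudes: +54.765°, +58.521°, +81.449°, +81.777°.
Eastward gaps between consecutive values (wrapping around): 3.756°, 22.928°, 0.328°, 332.988°.
Largest gap = 332.988° ⇒ minimal covering band is its complement: 360° − 332.988° = 27.012°.
Band runs from +54.765° eastward to +81.777°.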